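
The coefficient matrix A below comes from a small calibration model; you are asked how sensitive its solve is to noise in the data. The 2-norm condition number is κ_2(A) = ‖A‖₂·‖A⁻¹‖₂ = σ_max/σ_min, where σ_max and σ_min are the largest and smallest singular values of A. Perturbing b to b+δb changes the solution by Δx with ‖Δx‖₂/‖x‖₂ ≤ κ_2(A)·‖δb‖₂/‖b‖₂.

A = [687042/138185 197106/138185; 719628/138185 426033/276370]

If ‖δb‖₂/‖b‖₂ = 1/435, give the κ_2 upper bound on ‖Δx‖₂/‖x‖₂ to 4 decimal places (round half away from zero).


AᵀA = [1177040628/22705225 343296954/22705225; 343296954/22705225 400603113/90820900]; tr = 204350625/3632836, det = 50625/908209
solving λ² − 204350625/3632836·λ + 50625/908209 = 0 gives λ = 225/4, 900/908209
κ = σ_max/σ_min = (15/2)/(30/953) = 238.2500
perturbation bound = 238.2500·1/435 = 0.5477

0.5477


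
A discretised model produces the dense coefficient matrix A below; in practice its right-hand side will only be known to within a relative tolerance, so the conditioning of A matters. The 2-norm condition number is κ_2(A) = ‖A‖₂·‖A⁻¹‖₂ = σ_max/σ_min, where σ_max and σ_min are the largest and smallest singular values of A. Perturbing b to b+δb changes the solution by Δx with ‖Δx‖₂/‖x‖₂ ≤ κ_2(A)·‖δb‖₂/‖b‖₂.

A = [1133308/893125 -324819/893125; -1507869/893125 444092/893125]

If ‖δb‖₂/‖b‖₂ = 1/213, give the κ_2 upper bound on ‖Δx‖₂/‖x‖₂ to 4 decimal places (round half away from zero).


1.3418

M = AᵀA = [142322237761/31906890625 -41510101248/31906890625; -41510101248/31906890625 12109003489/31906890625]. tr(M)=247089986/51051025, det(M)=14641/51051025
λ_max, λ_min = (247089986/51051025 ± √61050471429252096/2606207153550625)/2 = 121/25, 121/2042041
so κ_2 = √((121/25) / (121/2042041)) = 285.8000
bound on ‖Δx‖/‖x‖: κ·ε = 285.8000·1/213 = 1.3418


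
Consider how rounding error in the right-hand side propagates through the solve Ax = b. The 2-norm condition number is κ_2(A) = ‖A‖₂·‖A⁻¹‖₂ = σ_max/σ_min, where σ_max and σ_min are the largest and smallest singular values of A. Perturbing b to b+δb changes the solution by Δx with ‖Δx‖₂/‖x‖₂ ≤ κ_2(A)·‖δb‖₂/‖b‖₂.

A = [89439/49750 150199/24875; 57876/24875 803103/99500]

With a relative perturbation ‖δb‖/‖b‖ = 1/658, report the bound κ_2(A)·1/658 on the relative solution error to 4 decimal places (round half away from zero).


M = AᵀA = [855914409/99002500 1466953719/49501250; 1466953719/49501250 40237210489/396010000]. tr(M)=69857389/633616, det(M)=540225/2534464
solving λ² − 69857389/633616·λ + 540225/2534464 = 0 gives λ = 441/4, 1225/633616
σ_max=√(441/4)=(21/2), σ_min=√(1225/633616)=(35/796) → κ = 238.8000
bound on ‖Δx‖/‖x‖: κ·ε = 238.8000·1/658 = 0.3629

0.3629


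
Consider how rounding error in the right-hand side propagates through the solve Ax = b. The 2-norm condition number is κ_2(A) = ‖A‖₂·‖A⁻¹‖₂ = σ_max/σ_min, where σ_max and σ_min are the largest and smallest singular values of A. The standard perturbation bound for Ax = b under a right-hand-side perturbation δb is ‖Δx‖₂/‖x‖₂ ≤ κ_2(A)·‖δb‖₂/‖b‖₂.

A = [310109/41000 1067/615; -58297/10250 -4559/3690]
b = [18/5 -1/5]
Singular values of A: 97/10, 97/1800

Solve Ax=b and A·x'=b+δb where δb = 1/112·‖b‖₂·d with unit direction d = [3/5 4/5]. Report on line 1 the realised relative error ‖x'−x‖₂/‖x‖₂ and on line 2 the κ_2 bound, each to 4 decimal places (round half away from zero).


largest singular value 97/10, smallest 97/1800
κ = σ_max/σ_min = (97/10)/(97/1800) = 180.0000
κ_2(A)·‖δb‖/‖b‖ = 1.6071
solve Ax = b  →  x = [-7.8451 36.2761]
2-norm of b is 3.6056; of x, 37.1147
Δx = A⁻¹·δb where δb = 1/112·3.6056·d; ‖Δx‖ = 0.5974
relative error = 0.0161
tightness: 0.0161 against a bound of 1.6071 (unrounded ratio ≈ 0.0100)

0.0161
1.6071


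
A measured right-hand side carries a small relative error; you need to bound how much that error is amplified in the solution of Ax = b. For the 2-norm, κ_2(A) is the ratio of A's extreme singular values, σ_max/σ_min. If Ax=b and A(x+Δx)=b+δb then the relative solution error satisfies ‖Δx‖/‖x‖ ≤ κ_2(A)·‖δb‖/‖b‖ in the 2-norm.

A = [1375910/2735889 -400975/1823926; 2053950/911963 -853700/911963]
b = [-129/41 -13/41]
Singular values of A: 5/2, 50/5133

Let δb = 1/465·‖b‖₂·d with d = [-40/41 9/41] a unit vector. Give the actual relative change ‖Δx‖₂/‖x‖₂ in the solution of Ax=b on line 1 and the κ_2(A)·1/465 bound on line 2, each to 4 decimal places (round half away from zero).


0.0023
0.5519

σ_max = 5/2, σ_min = 50/5133
κ_2(A) = (5/2) / (50/5133) = 256.6500
worst-case relative error ≤ 256.6500 × 1/465 = 0.5519
solve Ax = b  →  x = [118.0846 284.4431]
2-norm of b is 3.1623; of x, 307.9803
δb = ε·‖b‖·d = [-0.0066 0.0015]; solving A·Δx = δb gives ‖Δx‖ = 0.6981
realised ‖Δx‖/‖x‖ = 0.0023
realised/bound (from unrounded values) ≈ 0.0041


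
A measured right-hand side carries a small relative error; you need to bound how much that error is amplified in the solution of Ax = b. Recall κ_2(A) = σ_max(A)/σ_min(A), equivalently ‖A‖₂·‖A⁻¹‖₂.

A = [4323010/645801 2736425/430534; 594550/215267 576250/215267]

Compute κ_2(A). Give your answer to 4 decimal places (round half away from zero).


274.0800

AᵀA = [129407235400/2467804329 41080619125/822601443; 41080619125/822601443 52167325625/1096801924]; tr = 1173763225/11737476, det = 390625/2934369
eigenvalues of AᵀA: λ = (tr ± √(tr²−4·det))/2 = 100, 15625/11737476
κ = σ_max/σ_min = 10/(125/3426) = 274.0800


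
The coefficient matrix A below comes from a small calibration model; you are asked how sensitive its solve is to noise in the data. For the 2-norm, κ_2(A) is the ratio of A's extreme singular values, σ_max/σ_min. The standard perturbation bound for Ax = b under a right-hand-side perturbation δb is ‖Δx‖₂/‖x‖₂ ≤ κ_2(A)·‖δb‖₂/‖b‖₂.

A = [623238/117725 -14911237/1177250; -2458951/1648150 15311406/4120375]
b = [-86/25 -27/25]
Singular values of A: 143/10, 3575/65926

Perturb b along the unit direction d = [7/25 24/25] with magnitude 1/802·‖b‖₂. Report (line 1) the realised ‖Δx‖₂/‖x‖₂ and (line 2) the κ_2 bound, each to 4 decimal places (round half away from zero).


0.0022
0.3288

σ_max = 143/10, σ_min = 3575/65926
κ_2(A) = (143/10) / (3575/65926) = 263.7040
bound on ‖Δx‖/‖x‖: κ·ε = 263.7040·1/802 = 0.3288
solve Ax = b  →  x = [-34.1253 -13.9916]
‖b‖ = 3.6056, ‖x‖ = 36.8823
with δb = [0.0013 0.0043], A·Δx = δb → ‖Δx‖ = 0.0829
dividing the unrounded norms, ‖Δx‖/‖x‖ = 0.0022
realised/bound (from unrounded values) ≈ 0.0068


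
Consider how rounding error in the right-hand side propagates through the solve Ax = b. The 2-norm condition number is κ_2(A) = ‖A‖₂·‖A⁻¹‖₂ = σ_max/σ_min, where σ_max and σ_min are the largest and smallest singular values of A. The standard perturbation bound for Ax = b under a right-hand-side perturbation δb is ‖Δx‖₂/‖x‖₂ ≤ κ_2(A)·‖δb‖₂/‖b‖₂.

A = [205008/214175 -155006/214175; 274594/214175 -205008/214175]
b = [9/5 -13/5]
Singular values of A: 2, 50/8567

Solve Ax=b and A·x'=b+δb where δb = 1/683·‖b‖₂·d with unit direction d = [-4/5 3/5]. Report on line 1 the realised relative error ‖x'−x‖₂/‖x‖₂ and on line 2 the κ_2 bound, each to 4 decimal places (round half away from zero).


σ_max = 2, σ_min = 50/8567
condition number: 2 ÷ (50/8567) = 342.6800
κ_2(A)·‖δb‖/‖b‖ = 0.5017
solve Ax = b  →  x = [-308.8120 -410.9160]
‖b‖₂ = 3.1623 and ‖x‖₂ = 514.0202
δb = ε·‖b‖·d = [-0.0037 0.0028]; solving A·Δx = δb gives ‖Δx‖ = 0.7933
relative error = 0.0015
realised/bound (from unrounded values) ≈ 0.0031

0.0015
0.5017


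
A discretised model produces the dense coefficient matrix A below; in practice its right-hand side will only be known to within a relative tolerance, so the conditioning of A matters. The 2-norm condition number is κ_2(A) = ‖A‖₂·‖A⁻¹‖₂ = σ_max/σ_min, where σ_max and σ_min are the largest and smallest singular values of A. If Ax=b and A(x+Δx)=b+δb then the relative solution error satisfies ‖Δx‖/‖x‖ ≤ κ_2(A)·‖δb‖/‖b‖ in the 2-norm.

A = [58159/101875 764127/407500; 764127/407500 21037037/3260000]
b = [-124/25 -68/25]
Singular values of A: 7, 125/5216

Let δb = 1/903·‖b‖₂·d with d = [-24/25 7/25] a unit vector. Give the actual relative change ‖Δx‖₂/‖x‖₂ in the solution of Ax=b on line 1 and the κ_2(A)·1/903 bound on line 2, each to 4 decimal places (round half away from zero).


0.0016
0.3235

largest singular value 7, smallest 125/5216
condition number: 7 ÷ (125/5216) = 292.0960
worst-case relative error ≤ 292.0960 × 1/903 = 0.3235
solve Ax = b  →  x = [-160.3955 46.1868]
‖b‖₂ = 5.6569 and ‖x‖₂ = 166.9130
Δx = A⁻¹·δb where δb = 1/903·5.6569·d; ‖Δx‖ = 0.2614
dividing the unrounded norms, ‖Δx‖/‖x‖ = 0.0016
realised/bound (from unrounded values) ≈ 0.0048


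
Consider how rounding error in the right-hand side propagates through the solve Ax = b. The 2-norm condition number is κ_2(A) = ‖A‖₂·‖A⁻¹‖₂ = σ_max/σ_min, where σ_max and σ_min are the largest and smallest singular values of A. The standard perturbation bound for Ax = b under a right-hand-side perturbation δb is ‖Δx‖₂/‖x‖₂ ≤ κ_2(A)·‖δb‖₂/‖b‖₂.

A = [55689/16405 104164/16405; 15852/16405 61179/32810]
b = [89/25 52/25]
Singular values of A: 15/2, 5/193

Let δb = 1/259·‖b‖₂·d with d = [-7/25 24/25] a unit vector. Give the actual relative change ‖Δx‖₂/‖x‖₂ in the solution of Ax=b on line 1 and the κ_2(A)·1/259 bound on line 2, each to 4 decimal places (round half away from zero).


σ_max = 15/2, σ_min = 5/193
κ_2(A) = (15/2) / (5/193) = 289.5000
worst-case relative error ≤ 289.5000 × 1/259 = 1.1178
solve Ax = b  →  x = [-33.8078 18.6353]
2-norm of b is 4.1231; of x, 38.6037
δb = ε·‖b‖·d = [-0.0045 0.0153]; solving A·Δx = δb gives ‖Δx‖ = 0.6145
dividing the unrounded norms, ‖Δx‖/‖x‖ = 0.0159
tightness: 0.0159 against a bound of 1.1178 (unrounded ratio ≈ 0.0142)

0.0159
1.1178


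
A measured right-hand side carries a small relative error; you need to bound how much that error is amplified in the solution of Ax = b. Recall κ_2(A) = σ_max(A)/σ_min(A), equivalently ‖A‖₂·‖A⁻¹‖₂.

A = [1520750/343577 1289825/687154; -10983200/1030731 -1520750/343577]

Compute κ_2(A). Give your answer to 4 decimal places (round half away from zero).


381.1875

M = AᵀA = [836951522500/6286428369 116242328125/2095476123; 116242328125/2095476123 64582075625/2793968164]. tr(M)=23248785625/148791204, det(M)=6250000/37197801
eigenvalues of AᵀA: λ = (tr ± √(tr²−4·det))/2 = 625/4, 40000/37197801
σ_max=√(625/4)=(25/2), σ_min=√(40000/37197801)=(200/6099) → κ = 381.1875


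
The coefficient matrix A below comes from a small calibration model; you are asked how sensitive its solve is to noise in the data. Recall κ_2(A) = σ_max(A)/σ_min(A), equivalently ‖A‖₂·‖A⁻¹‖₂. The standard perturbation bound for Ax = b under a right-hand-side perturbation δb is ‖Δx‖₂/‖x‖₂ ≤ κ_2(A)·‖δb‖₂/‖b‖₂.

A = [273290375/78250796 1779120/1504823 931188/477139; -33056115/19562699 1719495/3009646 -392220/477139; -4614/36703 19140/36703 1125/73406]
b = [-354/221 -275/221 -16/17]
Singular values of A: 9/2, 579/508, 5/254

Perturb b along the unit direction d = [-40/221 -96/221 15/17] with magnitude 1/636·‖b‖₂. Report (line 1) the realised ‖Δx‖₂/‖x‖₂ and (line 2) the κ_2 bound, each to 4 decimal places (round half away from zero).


0.1010
0.3594

σ_max = 9/2, σ_min = 5/254
κ_2(A) = (9/2) / (5/254) = 228.6000
perturbation bound = 228.6000·1/636 = 0.3594
solve Ax = b  →  x = [0.1939 -1.7550 -0.1046]
‖b‖₂ = 2.2361 and ‖x‖₂ = 1.7688
with δb = [-0.0006 -0.0015 0.0031], A·Δx = δb → ‖Δx‖ = 0.1786
dividing the unrounded norms, ‖Δx‖/‖x‖ = 0.1010
tightness: 0.1010 against a bound of 0.3594 (unrounded ratio ≈ 0.2809)


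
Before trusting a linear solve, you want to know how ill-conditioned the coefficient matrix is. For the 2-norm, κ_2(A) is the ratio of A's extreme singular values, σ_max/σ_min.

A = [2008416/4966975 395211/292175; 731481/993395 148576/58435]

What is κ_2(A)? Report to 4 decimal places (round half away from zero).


280.4880

AᵀA = [60243412329/85366230625 206515360128/85366230625; 206515360128/85366230625 708062428921/85366230625]; tr = 1229289346/136585969, det = 140625/136585969
eigenvalues of AᵀA: λ = (tr ± √(tr²−4·det))/2 = 9, 15625/136585969
κ_2(A) = √(λ_max/λ_min) = √(9 / (15625/136585969)) = 280.4880


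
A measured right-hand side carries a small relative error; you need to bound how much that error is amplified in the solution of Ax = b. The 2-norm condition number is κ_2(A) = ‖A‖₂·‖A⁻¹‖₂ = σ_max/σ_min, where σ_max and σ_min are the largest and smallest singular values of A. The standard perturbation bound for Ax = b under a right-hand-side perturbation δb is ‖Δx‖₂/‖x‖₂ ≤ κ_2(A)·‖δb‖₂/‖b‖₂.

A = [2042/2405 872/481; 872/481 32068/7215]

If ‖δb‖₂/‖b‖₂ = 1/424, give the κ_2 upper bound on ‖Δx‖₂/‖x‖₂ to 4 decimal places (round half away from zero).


0.1309

AᵀA = [137156/34225 197072/20535; 197072/20535 7097296/308025]; tr = 333268/12321, det = 1827904/7700625
λ_max, λ_min = (333268/12321 ± √69327138469264/94879400625)/2 = 676/25, 2704/308025
σ_max=√(676/25)=(26/5), σ_min=√(2704/308025)=(52/555) → κ = 55.5000
κ_2(A)·‖δb‖/‖b‖ = 0.1309


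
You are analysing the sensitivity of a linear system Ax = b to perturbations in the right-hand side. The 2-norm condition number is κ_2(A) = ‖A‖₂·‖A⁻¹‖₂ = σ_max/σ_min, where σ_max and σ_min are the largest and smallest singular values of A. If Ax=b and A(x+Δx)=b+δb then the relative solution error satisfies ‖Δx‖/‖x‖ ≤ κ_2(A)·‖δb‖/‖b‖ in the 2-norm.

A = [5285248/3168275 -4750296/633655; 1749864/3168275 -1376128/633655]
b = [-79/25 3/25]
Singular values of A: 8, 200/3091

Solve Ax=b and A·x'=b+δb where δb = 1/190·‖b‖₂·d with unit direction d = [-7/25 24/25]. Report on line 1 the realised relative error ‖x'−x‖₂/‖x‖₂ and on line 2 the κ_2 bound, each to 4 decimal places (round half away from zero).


from the listed singular values, σ₁ = 8, σ_n = 200/3091
condition number: 8 ÷ (200/3091) = 123.6400
perturbation bound = 123.6400·1/190 = 0.6507
solve Ax = b  →  x = [14.9957 3.7584]
‖b‖ = 3.1623, ‖x‖ = 15.4595
re-solving with b+δb shifts x by Δx of norm 0.2572
dividing the unrounded norms, ‖Δx‖/‖x‖ = 0.0166
realised/bound (from unrounded values) ≈ 0.0256

0.0166
0.6507


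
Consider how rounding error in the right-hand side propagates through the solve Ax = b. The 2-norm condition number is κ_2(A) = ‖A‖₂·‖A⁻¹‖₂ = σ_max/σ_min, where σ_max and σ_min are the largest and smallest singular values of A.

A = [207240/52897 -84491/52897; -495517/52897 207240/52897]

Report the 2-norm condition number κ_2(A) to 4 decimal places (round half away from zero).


313.0000

M = AᵀA = [131308837/1273597 -54711360/1273597; -54711360/1273597 22797973/1273597]. tr(M)=11854370/97969, det(M)=14641/97969
solving λ² − 11854370/97969·λ + 14641/97969 = 0 gives λ = 121, 121/97969
κ = σ_max/σ_min = 11/(11/313) = 313.0000


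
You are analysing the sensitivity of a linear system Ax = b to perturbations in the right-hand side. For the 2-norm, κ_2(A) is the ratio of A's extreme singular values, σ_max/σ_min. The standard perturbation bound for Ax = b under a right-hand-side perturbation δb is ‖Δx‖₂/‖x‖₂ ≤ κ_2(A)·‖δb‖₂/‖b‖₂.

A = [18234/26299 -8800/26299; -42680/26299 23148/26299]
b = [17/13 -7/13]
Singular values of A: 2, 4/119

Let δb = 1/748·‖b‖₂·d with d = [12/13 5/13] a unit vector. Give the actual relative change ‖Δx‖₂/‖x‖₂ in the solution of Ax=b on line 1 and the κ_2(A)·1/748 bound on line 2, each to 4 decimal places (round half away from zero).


0.0019
0.0795

from the listed singular values, σ₁ = 2, σ_n = 4/119
κ = σ_max/σ_min = 2/(4/119) = 59.5000
κ_2(A)·‖δb‖/‖b‖ = 0.0795
solve Ax = b  →  x = [14.4412 26.0147]
‖b‖₂ = 1.4142 and ‖x‖₂ = 29.7542
Δx = A⁻¹·δb where δb = 1/748·1.4142·d; ‖Δx‖ = 0.0562
relative error = 0.0019
tightness: 0.0019 against a bound of 0.0795 (unrounded ratio ≈ 0.0238)


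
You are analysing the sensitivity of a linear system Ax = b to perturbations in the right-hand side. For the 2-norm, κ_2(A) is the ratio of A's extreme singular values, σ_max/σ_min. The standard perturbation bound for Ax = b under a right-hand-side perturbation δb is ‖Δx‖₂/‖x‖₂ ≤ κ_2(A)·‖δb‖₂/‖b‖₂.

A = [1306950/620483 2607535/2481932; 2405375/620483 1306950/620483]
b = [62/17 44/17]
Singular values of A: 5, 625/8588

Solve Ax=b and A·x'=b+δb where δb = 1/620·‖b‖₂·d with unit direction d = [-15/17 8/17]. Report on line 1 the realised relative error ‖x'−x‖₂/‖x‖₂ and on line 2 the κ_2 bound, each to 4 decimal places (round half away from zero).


0.0036
0.1108

largest singular value 5, smallest 625/8588
κ_2(A) = 5 / (625/8588) = 68.7040
κ_2(A)·‖δb‖/‖b‖ = 0.1108
solve Ax = b  →  x = [13.6384 -23.8720]
‖b‖ = 4.4721, ‖x‖ = 27.4932
Δx = A⁻¹·δb where δb = 1/620·4.4721·d; ‖Δx‖ = 0.0991
realised ‖Δx‖/‖x‖ = 0.0036
realised/bound (from unrounded values) ≈ 0.0325


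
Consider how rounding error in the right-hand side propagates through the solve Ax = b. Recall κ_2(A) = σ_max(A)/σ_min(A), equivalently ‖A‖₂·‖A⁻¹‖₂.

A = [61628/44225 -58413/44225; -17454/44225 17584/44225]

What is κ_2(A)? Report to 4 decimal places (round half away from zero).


M = AᵀA = [6564244/3129361 -6250860/3129361; -6250860/3129361 5954041/3129361]. tr(M)=14885/3721, det(M)=4/3721
eigenvalues of AᵀA: λ = (tr ± √(tr²−4·det))/2 = 4, 1/3721
κ = σ_max/σ_min = 2/(1/61) = 122.0000

122.0000


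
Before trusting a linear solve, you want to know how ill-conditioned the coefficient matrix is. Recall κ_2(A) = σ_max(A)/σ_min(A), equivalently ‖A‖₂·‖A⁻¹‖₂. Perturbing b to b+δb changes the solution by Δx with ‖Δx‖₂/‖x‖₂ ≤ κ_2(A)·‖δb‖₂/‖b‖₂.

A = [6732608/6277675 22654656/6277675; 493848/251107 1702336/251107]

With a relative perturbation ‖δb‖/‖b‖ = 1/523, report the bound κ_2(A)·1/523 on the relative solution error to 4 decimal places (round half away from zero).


0.7061

M = AᵀA = [684279117376/136364025625 2345880402432/136364025625; 2345880402432/136364025625 8043082522624/136364025625]. tr(M)=13963778624/218182441, det(M)=6553600/218182441
char-poly roots: 64 and 102400/218182441
κ_2(A) = √(λ_max/λ_min) = √(64 / (102400/218182441)) = 369.2750
worst-case relative error ≤ 369.2750 × 1/523 = 0.7061


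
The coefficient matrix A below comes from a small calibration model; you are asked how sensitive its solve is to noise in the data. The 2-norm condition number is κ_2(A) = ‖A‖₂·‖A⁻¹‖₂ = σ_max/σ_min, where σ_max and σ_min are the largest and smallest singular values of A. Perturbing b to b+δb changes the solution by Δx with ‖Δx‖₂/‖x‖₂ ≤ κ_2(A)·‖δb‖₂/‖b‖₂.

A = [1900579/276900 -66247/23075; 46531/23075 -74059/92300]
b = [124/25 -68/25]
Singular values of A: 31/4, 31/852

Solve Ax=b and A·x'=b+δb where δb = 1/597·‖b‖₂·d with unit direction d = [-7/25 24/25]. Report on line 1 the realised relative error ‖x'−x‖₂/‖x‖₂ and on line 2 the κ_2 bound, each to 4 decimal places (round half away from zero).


0.0024
0.3568

largest singular value 31/4, smallest 31/852
κ = σ_max/σ_min = (31/4)/(31/852) = 213.0000
bound on ‖Δx‖/‖x‖: κ·ε = 213.0000·1/597 = 0.3568
solve Ax = b  →  x = [-41.8065 -101.6774]
‖b‖ = 5.6569, ‖x‖ = 109.9367
δb = ε·‖b‖·d = [-0.0027 0.0091]; solving A·Δx = δb gives ‖Δx‖ = 0.2604
realised ‖Δx‖/‖x‖ = 0.0024
realised/bound (from unrounded values) ≈ 0.0066


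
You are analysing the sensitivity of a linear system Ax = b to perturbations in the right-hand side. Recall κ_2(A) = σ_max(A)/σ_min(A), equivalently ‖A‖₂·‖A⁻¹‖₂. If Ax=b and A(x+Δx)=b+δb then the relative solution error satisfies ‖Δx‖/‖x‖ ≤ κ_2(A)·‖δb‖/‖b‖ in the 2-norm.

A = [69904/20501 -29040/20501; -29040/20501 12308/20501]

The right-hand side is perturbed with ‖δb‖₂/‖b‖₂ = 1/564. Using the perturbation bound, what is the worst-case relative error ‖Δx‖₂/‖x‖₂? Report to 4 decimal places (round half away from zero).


M = AᵀA = [440760832/32330077 -183648960/32330077; -183648960/32330077 76523728/32330077]. tr(M)=39791120/2486929, det(M)=4096/2486929
solving λ² − 39791120/2486929·λ + 4096/2486929 = 0 gives λ = 16, 256/2486929
κ_2(A) = √(λ_max/λ_min) = √(16 / (256/2486929)) = 394.2500
κ_2(A)·‖δb‖/‖b‖ = 0.6990

0.6990


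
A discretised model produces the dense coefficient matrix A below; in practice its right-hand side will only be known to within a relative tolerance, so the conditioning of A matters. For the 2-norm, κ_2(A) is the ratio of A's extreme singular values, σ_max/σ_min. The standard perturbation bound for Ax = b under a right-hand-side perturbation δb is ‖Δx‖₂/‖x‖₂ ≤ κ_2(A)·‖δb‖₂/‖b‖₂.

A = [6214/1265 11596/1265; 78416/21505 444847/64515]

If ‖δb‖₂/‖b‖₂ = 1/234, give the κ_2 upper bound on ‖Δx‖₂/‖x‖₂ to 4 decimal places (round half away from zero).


AᵀA = [692338244/18498601 3894280520/55495803; 3894280520/55495803 21905523289/166487409]; tr = 97358365/576081, det = 114244/576081
eigenvalues of AᵀA: λ = (tr ± √(tr²−4·det))/2 = 169, 676/576081
σ_max=√169=13, σ_min=√(676/576081)=(26/759) → κ = 379.5000
bound on ‖Δx‖/‖x‖: κ·ε = 379.5000·1/234 = 1.6218

1.6218


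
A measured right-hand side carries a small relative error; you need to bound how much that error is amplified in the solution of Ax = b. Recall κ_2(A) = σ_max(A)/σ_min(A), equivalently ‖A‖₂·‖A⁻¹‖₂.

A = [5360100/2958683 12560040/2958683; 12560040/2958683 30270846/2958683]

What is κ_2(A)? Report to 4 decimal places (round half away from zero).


280.1120

M = AᵀA = [84881782800/3984435637 203698728720/3984435637; 203698728720/3984435637 488884261428/3984435637]. tr(M)=44135849556/306495049, det(M)=81000000/306495049
eigenvalues of AᵀA: λ = (tr ± √(tr²−4·det))/2 = 144, 562500/306495049
so κ_2 = √(144 / (562500/306495049)) = 280.1120


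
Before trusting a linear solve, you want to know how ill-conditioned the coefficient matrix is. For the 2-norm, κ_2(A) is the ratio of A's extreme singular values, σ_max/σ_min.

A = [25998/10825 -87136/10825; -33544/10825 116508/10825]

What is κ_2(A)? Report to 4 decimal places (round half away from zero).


216.5000

form AᵀA = [360219188/23436125 -1234701216/23436125; -1234701216/23436125 4233359312/23436125] with trace 36748628/187489 and determinant 153664/187489
solving λ² − 36748628/187489·λ + 153664/187489 = 0 gives λ = 196, 784/187489
so κ_2 = √(196 / (784/187489)) = 216.5000


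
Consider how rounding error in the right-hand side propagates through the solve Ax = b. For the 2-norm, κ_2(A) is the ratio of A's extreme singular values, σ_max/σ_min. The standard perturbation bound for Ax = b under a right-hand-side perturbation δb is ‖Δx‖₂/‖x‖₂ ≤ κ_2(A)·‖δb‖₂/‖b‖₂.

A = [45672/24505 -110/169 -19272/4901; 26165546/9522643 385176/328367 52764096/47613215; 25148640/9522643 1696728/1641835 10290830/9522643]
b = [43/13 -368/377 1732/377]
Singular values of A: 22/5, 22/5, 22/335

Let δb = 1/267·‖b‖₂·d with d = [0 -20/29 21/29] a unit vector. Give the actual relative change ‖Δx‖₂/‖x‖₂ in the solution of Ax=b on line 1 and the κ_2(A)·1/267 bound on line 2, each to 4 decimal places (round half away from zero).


σ_max = 22/5, σ_min = 22/335
condition number: (22/5) ÷ (22/335) = 67.0000
worst-case relative error ≤ 67.0000 × 1/267 = 0.2509
solve Ax = b  →  x = [16.9592 -56.1364 16.4890]
‖b‖ = 5.7446, ‖x‖ = 60.9163
δb = ε·‖b‖·d = [0.0000 -0.0148 0.0156]; solving A·Δx = δb gives ‖Δx‖ = 0.3276
relative error = 0.0054
tightness: 0.0054 against a bound of 0.2509 (unrounded ratio ≈ 0.0214)

0.0054
0.2509


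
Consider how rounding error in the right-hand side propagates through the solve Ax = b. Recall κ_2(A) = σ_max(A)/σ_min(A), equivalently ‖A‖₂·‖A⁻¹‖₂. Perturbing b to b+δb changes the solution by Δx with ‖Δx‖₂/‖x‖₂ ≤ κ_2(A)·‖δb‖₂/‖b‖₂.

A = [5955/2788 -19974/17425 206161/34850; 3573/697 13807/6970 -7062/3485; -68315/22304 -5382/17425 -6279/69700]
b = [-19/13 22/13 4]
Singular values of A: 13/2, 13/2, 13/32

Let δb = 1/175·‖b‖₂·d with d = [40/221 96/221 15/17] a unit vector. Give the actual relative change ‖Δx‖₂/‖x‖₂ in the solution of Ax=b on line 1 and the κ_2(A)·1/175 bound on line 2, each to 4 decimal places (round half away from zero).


0.0065
0.0914

σ_max = 13/2, σ_min = 13/32
κ_2(A) = (13/2) / (13/32) = 16.0000
perturbation bound = 16.0000·1/175 = 0.0914
solve Ax = b  →  x = [-2.3114 9.2755 2.3848]
2-norm of b is 4.5826; of x, 9.8522
Δx = A⁻¹·δb where δb = 1/175·4.5826·d; ‖Δx‖ = 0.0645
relative error = 0.0065
so the bound overstates the realised error by a factor of ≈ 13.9745 (computed from the unrounded values)


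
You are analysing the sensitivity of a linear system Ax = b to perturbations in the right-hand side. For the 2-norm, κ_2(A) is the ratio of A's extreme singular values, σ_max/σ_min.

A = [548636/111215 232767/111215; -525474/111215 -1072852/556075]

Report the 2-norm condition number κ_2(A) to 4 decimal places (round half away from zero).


147.5000

AᵀA = [686235892/14707225 1429580988/73536125; 1429580988/73536125 2979219169/367680625]; tr = 119142701/2175625, det = 7496644/54390625
λ_max, λ_min = (119142701/2175625 ± √14192373619799001/4733344140625)/2 = 1369/25, 5476/2175625
so κ_2 = √((1369/25) / (5476/2175625)) = 147.5000


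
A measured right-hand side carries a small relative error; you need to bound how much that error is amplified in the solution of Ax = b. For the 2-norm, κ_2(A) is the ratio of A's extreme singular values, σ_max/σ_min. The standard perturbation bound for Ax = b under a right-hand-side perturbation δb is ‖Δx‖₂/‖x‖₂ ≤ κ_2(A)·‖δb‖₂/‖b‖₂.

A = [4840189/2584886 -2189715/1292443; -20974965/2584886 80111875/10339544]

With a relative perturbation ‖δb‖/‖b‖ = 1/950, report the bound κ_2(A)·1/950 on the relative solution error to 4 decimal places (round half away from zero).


0.1831

M = AᵀA = [137827658033/1987399058 -1050049286055/15899192464; -1050049286055/15899192464 4000465812025/63596769856]. tr(M)=10001130641/75620416, det(M)=174900625/302481664
eigenvalues of AᵀA: λ = (tr ± √(tr²−4·det))/2 = 529/4, 330625/75620416
κ_2(A) = √(λ_max/λ_min) = √((529/4) / (330625/75620416)) = 173.9200
worst-case relative error ≤ 173.9200 × 1/950 = 0.1831


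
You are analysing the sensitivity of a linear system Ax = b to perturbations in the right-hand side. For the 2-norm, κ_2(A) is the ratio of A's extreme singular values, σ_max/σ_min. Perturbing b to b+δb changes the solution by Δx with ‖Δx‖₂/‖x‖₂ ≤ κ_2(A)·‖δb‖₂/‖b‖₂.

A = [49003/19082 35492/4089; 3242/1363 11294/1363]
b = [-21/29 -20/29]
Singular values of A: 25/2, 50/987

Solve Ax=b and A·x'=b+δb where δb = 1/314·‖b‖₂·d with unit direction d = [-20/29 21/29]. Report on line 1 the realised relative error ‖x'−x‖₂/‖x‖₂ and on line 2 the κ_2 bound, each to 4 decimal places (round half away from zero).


largest singular value 25/2, smallest 50/987
κ = σ_max/σ_min = (25/2)/(50/987) = 246.7500
worst-case relative error ≤ 246.7500 × 1/314 = 0.7858
solve Ax = b  →  x = [-0.0224 -0.0768]
2-norm of b is 1.0000; of x, 0.0800
δb = ε·‖b‖·d = [-0.0022 0.0023]; solving A·Δx = δb gives ‖Δx‖ = 0.0629
dividing the unrounded norms, ‖Δx‖/‖x‖ = 0.7858
so the bound is sharp here: realised error equals the bound

0.7858
0.7858


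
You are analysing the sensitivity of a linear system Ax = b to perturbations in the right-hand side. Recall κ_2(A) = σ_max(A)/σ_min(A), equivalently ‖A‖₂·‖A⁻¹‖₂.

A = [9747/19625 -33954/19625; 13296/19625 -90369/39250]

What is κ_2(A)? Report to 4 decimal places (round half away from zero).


314.0000

M = AᵀA = [2174301/3081125 -7453782/3081125; -7453782/3081125 102224421/12324500]. tr(M)=887373/98596, det(M)=81/98596
λ_max, λ_min = (887373/98596 ± √787398896025/9721171216)/2 = 9, 9/98596
κ = σ_max/σ_min = 3/(3/314) = 314.0000


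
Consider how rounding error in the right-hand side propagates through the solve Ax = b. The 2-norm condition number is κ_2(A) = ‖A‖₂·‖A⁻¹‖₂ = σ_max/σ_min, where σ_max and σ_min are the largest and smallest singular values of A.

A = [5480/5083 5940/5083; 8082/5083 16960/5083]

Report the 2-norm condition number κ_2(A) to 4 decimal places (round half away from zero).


9.2000

AᵀA = [33188/8993 59040/8993; 59040/8993 112400/8993]; tr = 8564/529, det = 1600/529
solving λ² − 8564/529·λ + 1600/529 = 0 gives λ = 16, 100/529
κ_2(A) = √(λ_max/λ_min) = √(16 / (100/529)) = 9.2000


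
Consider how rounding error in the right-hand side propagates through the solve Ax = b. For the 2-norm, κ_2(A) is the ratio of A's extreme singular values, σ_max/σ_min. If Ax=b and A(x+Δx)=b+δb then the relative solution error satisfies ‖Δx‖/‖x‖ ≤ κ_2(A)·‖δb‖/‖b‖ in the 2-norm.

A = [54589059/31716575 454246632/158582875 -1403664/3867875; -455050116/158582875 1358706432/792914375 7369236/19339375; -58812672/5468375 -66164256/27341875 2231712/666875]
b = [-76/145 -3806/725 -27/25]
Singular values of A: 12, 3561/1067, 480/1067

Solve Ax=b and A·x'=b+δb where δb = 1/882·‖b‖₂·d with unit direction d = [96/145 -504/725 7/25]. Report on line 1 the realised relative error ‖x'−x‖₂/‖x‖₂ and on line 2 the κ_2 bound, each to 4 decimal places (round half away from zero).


0.0020
0.0302

from the listed singular values, σ₁ = 12, σ_n = 480/1067
κ = σ_max/σ_min = 12/(480/1067) = 26.6750
perturbation bound = 26.6750·1/882 = 0.0302
solve Ax = b  →  x = [2.2409 -0.7243 6.3553]
‖b‖₂ = 5.3852 and ‖x‖₂ = 6.7776
δb = ε·‖b‖·d = [0.0040 -0.0042 0.0017]; solving A·Δx = δb gives ‖Δx‖ = 0.0136
relative error = 0.0020
tightness: 0.0020 against a bound of 0.0302 (unrounded ratio ≈ 0.0662)


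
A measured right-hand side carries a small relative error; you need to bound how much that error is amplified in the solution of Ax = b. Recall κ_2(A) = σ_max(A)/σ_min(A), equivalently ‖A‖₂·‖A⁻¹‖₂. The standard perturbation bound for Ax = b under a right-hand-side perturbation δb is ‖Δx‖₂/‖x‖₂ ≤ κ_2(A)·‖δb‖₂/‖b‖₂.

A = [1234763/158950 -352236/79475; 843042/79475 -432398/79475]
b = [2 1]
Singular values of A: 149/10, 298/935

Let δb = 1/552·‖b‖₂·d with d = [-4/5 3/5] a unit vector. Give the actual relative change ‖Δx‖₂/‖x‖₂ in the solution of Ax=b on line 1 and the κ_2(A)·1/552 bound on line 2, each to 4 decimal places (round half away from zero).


0.0040
0.0847

σ_max = 149/10, σ_min = 298/935
condition number: (149/10) ÷ (298/935) = 46.7500
κ_2(A)·‖δb‖/‖b‖ = 0.0847
solve Ax = b  →  x = [-1.3581 -2.8316]
2-norm of b is 2.2361; of x, 3.1405
Δx = A⁻¹·δb where δb = 1/552·2.2361·d; ‖Δx‖ = 0.0127
realised ‖Δx‖/‖x‖ = 0.0040
realised/bound (from unrounded values) ≈ 0.0478


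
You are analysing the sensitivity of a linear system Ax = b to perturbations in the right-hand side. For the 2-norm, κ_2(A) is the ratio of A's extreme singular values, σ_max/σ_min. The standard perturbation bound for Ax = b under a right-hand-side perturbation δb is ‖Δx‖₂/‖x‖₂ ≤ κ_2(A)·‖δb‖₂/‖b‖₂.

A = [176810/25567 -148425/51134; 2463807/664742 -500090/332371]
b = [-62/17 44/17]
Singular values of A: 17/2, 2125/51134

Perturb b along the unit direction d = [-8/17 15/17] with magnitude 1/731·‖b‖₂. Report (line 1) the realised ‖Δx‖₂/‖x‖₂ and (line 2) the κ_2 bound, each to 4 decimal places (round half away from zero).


0.0015
0.2798

σ_max = 17/2, σ_min = 2125/51134
κ = σ_max/σ_min = (17/2)/(2125/51134) = 204.5360
bound on ‖Δx‖/‖x‖: κ·ε = 204.5360·1/731 = 0.2798
solve Ax = b  →  x = [36.8029 88.9387]
2-norm of b is 4.4721; of x, 96.2525
Δx = A⁻¹·δb where δb = 1/731·4.4721·d; ‖Δx‖ = 0.1472
realised ‖Δx‖/‖x‖ = 0.0015
realised/bound (from unrounded values) ≈ 0.0055


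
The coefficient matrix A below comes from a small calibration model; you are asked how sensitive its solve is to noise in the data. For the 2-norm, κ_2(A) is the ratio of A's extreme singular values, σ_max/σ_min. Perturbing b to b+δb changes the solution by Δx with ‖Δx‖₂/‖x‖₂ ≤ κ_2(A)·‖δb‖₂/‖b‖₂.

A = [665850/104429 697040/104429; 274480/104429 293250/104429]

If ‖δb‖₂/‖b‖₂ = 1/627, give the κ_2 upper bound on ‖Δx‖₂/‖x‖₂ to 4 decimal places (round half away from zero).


M = AᵀA = [3069204100/64529089 3222576000/64529089; 3222576000/64529089 3383788900/64529089]. tr(M)=7673000/76729, det(M)=10000/76729
solving λ² − 7673000/76729·λ + 10000/76729 = 0 gives λ = 100, 100/76729
σ_max=√100=10, σ_min=√(100/76729)=(10/277) → κ = 277.0000
κ_2(A)·‖δb‖/‖b‖ = 0.4418

0.4418


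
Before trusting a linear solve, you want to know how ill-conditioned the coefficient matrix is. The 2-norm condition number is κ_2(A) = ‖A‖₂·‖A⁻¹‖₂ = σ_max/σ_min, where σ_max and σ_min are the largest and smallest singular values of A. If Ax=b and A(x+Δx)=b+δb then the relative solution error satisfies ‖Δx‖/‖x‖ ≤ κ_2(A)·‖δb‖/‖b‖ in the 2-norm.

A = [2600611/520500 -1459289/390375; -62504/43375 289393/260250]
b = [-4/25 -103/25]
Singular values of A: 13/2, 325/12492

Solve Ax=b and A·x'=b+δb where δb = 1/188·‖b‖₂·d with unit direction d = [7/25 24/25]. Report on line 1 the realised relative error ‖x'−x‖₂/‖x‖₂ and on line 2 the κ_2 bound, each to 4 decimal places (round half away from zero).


0.0055
1.3289

largest singular value 13/2, smallest 325/12492
κ_2(A) = (13/2) / (325/12492) = 249.8400
worst-case relative error ≤ 249.8400 × 1/188 = 1.3289
solve Ax = b  →  x = [-92.1255 -123.0905]
2-norm of b is 4.1231; of x, 153.7478
with δb = [0.0061 0.0211], A·Δx = δb → ‖Δx‖ = 0.8430
dividing the unrounded norms, ‖Δx‖/‖x‖ = 0.0055
tightness: 0.0055 against a bound of 1.3289 (unrounded ratio ≈ 0.0041)


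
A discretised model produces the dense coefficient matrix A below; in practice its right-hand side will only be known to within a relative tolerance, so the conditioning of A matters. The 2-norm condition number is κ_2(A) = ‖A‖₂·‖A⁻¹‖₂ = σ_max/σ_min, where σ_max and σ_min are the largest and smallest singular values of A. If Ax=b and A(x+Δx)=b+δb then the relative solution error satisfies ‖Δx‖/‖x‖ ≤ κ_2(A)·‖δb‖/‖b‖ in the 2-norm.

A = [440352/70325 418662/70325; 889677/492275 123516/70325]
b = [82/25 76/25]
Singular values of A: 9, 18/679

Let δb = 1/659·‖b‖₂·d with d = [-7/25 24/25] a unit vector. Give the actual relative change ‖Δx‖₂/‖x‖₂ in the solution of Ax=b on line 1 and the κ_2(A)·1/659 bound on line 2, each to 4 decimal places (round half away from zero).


0.0034
0.5152

σ_max = 9, σ_min = 18/679
κ_2(A) = 9 / (18/679) = 339.5000
κ_2(A)·‖δb‖/‖b‖ = 0.5152
solve Ax = b  →  x = [-51.7088 54.9387]
‖b‖₂ = 4.4721 and ‖x‖₂ = 75.4458
Δx = A⁻¹·δb where δb = 1/659·4.4721·d; ‖Δx‖ = 0.2560
relative error = 0.0034
realised/bound (from unrounded values) ≈ 0.0066


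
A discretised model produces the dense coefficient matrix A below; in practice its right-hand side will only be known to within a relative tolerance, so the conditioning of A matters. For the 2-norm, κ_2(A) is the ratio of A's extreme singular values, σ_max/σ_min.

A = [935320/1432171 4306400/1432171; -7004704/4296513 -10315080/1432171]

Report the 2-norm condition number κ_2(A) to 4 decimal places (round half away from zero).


M = AᵀA = [8217533504/2664168561 4057231360/296018729; 4057231360/296018729 18032321600/296018729]. tr(M)=4158742144/64979721, det(M)=2560000/64979721
char-poly roots: 64 and 40000/64979721
so κ_2 = √(64 / (40000/64979721)) = 322.4400

322.4400


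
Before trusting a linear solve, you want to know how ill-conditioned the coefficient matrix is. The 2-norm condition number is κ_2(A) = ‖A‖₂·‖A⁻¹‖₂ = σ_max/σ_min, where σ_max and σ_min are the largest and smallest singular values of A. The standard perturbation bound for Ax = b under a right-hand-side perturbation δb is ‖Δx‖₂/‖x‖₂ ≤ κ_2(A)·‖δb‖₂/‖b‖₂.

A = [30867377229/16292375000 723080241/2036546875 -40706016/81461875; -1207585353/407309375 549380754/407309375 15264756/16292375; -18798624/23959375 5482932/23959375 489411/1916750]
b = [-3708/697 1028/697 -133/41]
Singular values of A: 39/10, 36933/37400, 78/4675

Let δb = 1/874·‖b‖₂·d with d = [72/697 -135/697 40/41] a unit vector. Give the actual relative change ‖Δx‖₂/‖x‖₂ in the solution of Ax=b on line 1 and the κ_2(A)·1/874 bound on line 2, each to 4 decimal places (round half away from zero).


0.0018
0.2674

σ_max = 39/10, σ_min = 78/4675
κ = σ_max/σ_min = (39/10)/(78/4675) = 233.7500
worst-case relative error ≤ 233.7500 × 1/874 = 0.2674
solve Ax = b  →  x = [-66.2862 15.1141 -229.9385]
‖b‖ = 6.4031, ‖x‖ = 239.7790
re-solving with b+δb shifts x by Δx of norm 0.4391
dividing the unrounded norms, ‖Δx‖/‖x‖ = 0.0018
realised/bound (from unrounded values) ≈ 0.0068


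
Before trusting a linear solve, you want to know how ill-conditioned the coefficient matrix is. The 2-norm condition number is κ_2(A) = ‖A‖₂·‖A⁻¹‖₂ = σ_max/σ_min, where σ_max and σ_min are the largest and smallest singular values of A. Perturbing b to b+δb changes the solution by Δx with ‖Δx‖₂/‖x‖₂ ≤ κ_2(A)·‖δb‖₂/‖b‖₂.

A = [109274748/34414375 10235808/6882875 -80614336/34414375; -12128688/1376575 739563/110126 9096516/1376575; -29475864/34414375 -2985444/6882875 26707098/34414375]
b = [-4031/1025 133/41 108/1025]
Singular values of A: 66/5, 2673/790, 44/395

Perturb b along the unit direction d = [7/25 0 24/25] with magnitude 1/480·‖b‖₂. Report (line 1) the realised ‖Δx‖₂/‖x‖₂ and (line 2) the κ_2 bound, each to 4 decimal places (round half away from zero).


largest singular value 66/5, smallest 44/395
condition number: (66/5) ÷ (44/395) = 118.5000
bound on ‖Δx‖/‖x‖: κ·ε = 118.5000·1/480 = 0.2469
solve Ax = b  →  x = [-5.9341 -0.6397 -6.7710]
‖b‖ = 5.0990, ‖x‖ = 9.0260
Δx = A⁻¹·δb where δb = 1/480·5.0990·d; ‖Δx‖ = 0.0954
relative error = 0.0106
tightness: 0.0106 against a bound of 0.2469 (unrounded ratio ≈ 0.0428)

0.0106
0.2469
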